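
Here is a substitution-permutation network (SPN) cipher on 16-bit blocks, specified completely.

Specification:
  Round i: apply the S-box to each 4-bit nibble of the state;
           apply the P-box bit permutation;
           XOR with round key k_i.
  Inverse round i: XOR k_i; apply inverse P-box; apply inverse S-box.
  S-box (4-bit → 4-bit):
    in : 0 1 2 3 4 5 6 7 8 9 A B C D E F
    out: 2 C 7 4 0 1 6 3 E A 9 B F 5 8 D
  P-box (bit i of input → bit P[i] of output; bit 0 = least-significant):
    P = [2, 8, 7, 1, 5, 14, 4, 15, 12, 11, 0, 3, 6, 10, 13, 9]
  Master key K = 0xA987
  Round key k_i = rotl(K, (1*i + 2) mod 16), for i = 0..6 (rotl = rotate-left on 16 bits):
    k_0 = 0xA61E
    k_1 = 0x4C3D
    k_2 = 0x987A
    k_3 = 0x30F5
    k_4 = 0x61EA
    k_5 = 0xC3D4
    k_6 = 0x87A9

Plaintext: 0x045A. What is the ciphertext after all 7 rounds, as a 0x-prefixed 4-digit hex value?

0xEA35

s_0 = plaintext = 0x045A
s_1 = Round(s_0, k_0) = 0xA238
s_2 = Round(s_1, k_1) = 0x57EE
s_3 = Round(s_2, k_2) = 0x0038
s_4 = Round(s_3, k_3) = 0x3D67
s_5 = Round(s_4, k_4) = 0x10FF
s_6 = Round(s_5, k_5) = 0x6962
s_7 = Round(s_6, k_6) = 0xEA35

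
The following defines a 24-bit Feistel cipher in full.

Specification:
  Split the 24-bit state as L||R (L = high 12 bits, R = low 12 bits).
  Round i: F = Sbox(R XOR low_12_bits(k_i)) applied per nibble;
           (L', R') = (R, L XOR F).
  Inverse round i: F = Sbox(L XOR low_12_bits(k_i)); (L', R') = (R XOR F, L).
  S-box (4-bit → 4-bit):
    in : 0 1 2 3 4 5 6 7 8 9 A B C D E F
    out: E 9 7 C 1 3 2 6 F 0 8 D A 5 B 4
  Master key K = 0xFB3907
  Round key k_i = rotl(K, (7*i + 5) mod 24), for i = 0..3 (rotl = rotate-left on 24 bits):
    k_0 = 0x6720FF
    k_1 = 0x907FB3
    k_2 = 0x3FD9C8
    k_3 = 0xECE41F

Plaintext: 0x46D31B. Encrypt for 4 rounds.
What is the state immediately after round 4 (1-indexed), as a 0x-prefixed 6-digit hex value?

0x29A7CC

s_0 = plaintext = 0x46D31B
s_1 = Round(s_0, k_0) = 0x31B8DC
s_2 = Round(s_1, k_1) = 0x8DC53F
s_3 = Round(s_2, k_2) = 0x53F29A
s_4 = Round(s_3, k_3) = 0x29A7CC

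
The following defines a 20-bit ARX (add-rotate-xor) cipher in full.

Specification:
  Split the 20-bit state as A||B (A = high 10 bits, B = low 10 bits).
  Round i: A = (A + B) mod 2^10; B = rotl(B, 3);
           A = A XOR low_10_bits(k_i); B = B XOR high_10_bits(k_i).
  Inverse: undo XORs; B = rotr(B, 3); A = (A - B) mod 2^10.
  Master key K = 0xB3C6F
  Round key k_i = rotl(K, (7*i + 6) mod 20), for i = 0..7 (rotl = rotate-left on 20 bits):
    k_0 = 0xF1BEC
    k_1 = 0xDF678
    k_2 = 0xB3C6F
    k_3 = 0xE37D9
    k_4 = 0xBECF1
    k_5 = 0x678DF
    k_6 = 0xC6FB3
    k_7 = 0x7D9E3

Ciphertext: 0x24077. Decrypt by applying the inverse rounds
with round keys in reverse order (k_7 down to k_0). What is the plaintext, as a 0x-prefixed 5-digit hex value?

s_0 = ciphertext = 0x24077
s_1 = InvRound(s_0, k_7) = 0x30CB0
s_2 = InvRound(s_1, k_6) = 0x5EDF5
s_3 = InvRound(s_2, k_5) = 0x05D8D
s_4 = InvRound(s_3, k_4) = 0x5E36E
s_5 = InvRound(s_4, k_3) = 0x4159C
s_6 = InvRound(s_5, k_2) = 0xE01EA
s_7 = InvRound(s_6, k_1) = 0x89BD2
s_8 = InvRound(s_7, k_0) = 0xF2202

0xF2202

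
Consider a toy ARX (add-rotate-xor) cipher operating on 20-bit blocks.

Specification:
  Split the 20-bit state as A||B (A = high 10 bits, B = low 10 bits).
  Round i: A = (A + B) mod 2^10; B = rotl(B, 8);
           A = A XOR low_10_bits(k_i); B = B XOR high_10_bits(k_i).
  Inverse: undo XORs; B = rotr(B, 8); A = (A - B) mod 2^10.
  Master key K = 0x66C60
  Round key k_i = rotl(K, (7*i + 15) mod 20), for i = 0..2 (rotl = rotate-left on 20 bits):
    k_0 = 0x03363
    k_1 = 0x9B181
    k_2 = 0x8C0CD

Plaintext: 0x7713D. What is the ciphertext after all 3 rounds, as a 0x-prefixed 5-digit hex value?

s_0 = plaintext = 0x7713D
s_1 = Round(s_0, k_0) = 0x1E943
s_2 = Round(s_1, k_1) = 0x0F13C
s_3 = Round(s_2, k_2) = 0x6D67F

0x6D67F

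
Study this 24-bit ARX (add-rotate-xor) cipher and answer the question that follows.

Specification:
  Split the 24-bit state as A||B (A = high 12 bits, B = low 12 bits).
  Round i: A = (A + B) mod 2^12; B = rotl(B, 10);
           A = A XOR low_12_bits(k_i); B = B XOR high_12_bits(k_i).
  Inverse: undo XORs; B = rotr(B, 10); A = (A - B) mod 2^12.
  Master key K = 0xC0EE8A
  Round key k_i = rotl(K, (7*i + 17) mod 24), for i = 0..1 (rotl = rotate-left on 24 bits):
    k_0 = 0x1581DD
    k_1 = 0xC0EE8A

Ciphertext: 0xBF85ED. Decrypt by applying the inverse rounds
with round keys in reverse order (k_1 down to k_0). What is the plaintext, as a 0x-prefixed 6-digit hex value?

0x0E0B59

s_0 = ciphertext = 0xBF85ED
s_1 = InvRound(s_0, k_1) = 0xDE478E
s_2 = InvRound(s_1, k_0) = 0x0E0B59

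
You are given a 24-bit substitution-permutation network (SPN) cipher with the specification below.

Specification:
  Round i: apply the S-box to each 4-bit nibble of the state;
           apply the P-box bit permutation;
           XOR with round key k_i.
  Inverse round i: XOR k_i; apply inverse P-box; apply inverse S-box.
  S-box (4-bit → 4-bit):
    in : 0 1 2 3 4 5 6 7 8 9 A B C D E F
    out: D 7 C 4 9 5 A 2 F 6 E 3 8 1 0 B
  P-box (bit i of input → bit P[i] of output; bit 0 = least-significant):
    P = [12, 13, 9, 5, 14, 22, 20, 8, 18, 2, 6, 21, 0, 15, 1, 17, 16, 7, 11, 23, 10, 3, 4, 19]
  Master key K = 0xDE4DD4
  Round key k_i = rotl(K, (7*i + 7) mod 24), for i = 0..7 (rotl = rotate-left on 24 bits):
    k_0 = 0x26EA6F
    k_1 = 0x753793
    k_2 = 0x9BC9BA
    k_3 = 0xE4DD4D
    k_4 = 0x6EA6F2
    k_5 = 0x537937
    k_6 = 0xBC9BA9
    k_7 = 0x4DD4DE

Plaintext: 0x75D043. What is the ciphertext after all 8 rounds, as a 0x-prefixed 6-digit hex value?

s_0 = plaintext = 0x75D043
s_1 = Round(s_0, k_0) = 0x03A126
s_2 = Round(s_1, k_1) = 0x6B9AE5
s_3 = Round(s_2, k_2) = 0xB25B74
s_4 = Round(s_3, k_3) = 0x20C162
s_5 = Round(s_4, k_4) = 0xA1AD86
s_6 = Round(s_5, k_5) = 0x0C908D
s_7 = Round(s_6, k_6) = 0x404EFB
s_8 = Round(s_7, k_7) = 0x86A9DF

0x86A9DF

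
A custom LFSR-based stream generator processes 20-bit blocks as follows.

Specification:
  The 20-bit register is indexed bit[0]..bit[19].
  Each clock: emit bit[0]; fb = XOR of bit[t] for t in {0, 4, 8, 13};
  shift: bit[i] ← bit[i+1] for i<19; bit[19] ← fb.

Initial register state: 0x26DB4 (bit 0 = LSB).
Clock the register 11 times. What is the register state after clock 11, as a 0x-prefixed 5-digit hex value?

reg_0 = 0x26DB4
clock 1: out=0, reg = 0x936DA
clock 2: out=0, reg = 0x49B6D
clock 3: out=1, reg = 0x24DB6
clock 4: out=0, reg = 0x126DB
clock 5: out=1, reg = 0x8936D
clock 6: out=1, reg = 0x449B6
clock 7: out=0, reg = 0x224DB
clock 8: out=1, reg = 0x9126D
clock 9: out=1, reg = 0xC8936
clock 10: out=0, reg = 0x6449B
clock 11: out=1, reg = 0x3224D

0x3224D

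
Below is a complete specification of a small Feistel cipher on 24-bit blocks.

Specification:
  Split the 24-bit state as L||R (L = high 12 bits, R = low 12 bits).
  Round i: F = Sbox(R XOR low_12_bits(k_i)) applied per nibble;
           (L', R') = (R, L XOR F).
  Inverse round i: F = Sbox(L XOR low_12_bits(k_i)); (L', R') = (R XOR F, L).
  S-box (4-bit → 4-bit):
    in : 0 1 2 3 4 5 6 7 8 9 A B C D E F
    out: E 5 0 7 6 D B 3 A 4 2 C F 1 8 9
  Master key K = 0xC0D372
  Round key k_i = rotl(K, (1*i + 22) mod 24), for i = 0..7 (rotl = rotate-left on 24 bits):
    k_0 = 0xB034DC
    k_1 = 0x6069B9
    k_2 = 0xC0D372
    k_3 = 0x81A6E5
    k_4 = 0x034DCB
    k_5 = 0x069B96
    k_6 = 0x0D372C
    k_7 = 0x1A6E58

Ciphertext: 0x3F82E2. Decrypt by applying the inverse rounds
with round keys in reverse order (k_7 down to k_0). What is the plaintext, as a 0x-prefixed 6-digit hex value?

0x5552DE

s_0 = ciphertext = 0x3F82E2
s_1 = InvRound(s_0, k_7) = 0x3CC3F8
s_2 = InvRound(s_1, k_6) = 0x5763CC
s_3 = InvRound(s_2, k_5) = 0xB42576
s_4 = InvRound(s_3, k_4) = 0xED2B42
s_5 = InvRound(s_4, k_3) = 0x131ED2
s_6 = InvRound(s_5, k_2) = 0xEB5131
s_7 = InvRound(s_6, k_1) = 0x2DEEB5
s_8 = InvRound(s_7, k_0) = 0x5552DE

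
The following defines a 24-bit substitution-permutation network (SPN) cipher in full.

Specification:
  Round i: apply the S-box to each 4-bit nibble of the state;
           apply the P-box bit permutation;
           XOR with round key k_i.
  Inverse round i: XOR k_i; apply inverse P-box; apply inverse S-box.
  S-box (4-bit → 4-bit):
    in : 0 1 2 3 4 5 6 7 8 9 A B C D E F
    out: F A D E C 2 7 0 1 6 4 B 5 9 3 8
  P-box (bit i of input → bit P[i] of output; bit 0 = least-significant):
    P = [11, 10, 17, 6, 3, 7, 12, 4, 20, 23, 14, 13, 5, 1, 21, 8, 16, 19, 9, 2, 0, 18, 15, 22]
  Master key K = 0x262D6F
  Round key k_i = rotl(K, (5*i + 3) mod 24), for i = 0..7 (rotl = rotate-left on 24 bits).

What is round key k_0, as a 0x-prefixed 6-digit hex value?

0x316B79

K = 0x262D6F
k_0 = rotl(K, (5*0+3) mod 24) = rotl(K, 3) = 0x316B79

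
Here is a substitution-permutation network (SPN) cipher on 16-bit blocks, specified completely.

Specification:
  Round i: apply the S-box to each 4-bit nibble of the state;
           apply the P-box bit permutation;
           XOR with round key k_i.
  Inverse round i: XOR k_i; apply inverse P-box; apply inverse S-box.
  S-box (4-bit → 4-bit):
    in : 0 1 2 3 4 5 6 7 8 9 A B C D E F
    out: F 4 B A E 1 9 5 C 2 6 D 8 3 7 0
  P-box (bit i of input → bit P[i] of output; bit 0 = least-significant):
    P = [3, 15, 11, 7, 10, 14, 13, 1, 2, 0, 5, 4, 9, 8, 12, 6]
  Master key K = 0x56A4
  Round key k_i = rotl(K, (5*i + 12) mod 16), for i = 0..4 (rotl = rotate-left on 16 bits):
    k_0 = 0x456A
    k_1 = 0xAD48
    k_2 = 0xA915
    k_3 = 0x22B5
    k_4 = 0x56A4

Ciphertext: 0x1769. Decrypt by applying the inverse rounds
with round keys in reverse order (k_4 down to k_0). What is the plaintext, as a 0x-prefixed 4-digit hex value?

0xD975

s_0 = ciphertext = 0x1769
s_1 = InvRound(s_0, k_4) = 0x3D96
s_2 = InvRound(s_1, k_3) = 0xEA61
s_3 = InvRound(s_2, k_2) = 0x2B9F
s_4 = InvRound(s_3, k_1) = 0x6263
s_5 = InvRound(s_4, k_0) = 0xD975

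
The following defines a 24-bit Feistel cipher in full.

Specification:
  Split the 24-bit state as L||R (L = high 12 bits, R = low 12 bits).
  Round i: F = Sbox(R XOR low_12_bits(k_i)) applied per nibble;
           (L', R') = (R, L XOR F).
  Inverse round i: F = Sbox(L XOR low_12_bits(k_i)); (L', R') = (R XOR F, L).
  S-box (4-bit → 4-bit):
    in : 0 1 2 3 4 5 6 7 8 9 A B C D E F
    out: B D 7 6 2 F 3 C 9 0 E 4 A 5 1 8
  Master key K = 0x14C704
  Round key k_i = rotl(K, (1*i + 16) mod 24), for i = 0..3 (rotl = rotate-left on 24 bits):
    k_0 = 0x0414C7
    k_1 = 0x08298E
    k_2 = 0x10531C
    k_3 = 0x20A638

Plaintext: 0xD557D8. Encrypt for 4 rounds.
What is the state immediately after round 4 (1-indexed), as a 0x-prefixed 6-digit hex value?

s_0 = plaintext = 0xD557D8
s_1 = Round(s_0, k_0) = 0x7D8B8D
s_2 = Round(s_1, k_1) = 0xB8D06E
s_3 = Round(s_2, k_2) = 0x06ED4A
s_4 = Round(s_3, k_3) = 0xD4A4A9

0xD4A4A9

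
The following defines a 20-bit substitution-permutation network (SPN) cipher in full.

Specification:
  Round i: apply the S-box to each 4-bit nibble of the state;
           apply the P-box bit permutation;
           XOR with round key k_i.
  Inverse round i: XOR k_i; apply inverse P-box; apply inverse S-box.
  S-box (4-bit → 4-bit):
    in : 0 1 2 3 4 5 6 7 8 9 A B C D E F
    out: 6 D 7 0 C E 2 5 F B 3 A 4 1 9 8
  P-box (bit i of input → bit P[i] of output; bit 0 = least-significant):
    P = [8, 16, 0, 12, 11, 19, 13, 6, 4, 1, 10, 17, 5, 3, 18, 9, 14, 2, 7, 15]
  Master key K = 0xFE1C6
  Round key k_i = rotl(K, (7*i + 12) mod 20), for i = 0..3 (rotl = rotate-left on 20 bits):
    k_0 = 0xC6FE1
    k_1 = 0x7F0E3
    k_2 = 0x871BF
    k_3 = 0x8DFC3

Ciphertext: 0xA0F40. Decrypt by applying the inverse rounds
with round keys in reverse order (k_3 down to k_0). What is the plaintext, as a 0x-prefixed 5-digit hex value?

s_0 = ciphertext = 0xA0F40
s_1 = InvRound(s_0, k_3) = 0x13B34
s_2 = InvRound(s_1, k_2) = 0x7B6A0
s_3 = InvRound(s_2, k_1) = 0xDF0FC
s_4 = InvRound(s_3, k_0) = 0xBB7D8

0xBB7D8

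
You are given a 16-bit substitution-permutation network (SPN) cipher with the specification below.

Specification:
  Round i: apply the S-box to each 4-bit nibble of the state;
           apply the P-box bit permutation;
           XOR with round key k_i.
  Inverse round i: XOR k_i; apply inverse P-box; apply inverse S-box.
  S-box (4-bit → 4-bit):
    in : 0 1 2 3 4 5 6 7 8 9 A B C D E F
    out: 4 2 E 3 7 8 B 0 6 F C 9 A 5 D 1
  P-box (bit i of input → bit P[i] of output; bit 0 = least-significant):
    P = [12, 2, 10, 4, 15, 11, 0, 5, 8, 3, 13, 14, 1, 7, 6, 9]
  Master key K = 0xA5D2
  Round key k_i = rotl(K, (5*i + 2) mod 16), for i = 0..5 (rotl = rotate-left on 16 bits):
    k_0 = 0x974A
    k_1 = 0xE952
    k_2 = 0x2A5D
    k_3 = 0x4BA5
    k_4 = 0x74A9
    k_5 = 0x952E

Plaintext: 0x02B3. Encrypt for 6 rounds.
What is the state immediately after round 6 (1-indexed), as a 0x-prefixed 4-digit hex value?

0x4854

s_0 = plaintext = 0x02B3
s_1 = Round(s_0, k_0) = 0x6726
s_2 = Round(s_1, k_1) = 0xF3E5
s_3 = Round(s_2, k_2) = 0xAB66
s_4 = Round(s_3, k_3) = 0x90D1
s_5 = Round(s_4, k_4) = 0xD66E
s_6 = Round(s_5, k_5) = 0x4854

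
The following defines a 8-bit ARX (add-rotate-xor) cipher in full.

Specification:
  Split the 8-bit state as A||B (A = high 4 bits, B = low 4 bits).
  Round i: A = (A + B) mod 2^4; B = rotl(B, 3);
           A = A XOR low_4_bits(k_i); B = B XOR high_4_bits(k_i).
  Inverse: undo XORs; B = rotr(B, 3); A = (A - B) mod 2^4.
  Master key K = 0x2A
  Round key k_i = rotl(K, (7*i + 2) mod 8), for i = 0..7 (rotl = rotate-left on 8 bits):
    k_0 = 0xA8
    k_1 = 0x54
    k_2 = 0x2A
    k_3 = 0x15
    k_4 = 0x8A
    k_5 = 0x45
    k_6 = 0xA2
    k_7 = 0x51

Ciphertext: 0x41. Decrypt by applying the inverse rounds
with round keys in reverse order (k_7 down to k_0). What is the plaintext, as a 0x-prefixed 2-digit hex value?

0x11

s_0 = ciphertext = 0x41
s_1 = InvRound(s_0, k_7) = 0xD8
s_2 = InvRound(s_1, k_6) = 0xB4
s_3 = InvRound(s_2, k_5) = 0xE0
s_4 = InvRound(s_3, k_4) = 0x31
s_5 = InvRound(s_4, k_3) = 0x60
s_6 = InvRound(s_5, k_2) = 0x84
s_7 = InvRound(s_6, k_1) = 0xA2
s_8 = InvRound(s_7, k_0) = 0x11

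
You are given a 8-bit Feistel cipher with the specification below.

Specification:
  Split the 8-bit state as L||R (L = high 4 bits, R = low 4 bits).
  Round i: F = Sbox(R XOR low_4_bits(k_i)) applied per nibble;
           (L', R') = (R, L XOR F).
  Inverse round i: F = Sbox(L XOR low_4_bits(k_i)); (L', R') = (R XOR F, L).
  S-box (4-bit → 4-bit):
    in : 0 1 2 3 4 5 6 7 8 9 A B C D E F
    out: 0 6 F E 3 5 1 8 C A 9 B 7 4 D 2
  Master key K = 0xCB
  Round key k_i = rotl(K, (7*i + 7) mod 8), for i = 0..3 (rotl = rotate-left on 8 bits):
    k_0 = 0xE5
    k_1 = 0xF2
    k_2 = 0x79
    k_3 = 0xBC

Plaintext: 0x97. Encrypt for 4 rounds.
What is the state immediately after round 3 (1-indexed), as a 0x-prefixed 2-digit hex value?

0x42

s_0 = plaintext = 0x97
s_1 = Round(s_0, k_0) = 0x76
s_2 = Round(s_1, k_1) = 0x64
s_3 = Round(s_2, k_2) = 0x42
s_4 = Round(s_3, k_3) = 0x29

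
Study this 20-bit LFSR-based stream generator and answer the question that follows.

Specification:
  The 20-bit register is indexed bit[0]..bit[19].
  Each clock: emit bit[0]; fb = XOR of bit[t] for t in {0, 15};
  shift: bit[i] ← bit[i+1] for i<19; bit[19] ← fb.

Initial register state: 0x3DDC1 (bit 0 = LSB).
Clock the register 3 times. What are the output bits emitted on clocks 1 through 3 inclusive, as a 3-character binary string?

100

reg_0 = 0x3DDC1
clock 1: out=1, reg = 0x1EEE0
clock 2: out=0, reg = 0x8F770
clock 3: out=0, reg = 0xC7BB8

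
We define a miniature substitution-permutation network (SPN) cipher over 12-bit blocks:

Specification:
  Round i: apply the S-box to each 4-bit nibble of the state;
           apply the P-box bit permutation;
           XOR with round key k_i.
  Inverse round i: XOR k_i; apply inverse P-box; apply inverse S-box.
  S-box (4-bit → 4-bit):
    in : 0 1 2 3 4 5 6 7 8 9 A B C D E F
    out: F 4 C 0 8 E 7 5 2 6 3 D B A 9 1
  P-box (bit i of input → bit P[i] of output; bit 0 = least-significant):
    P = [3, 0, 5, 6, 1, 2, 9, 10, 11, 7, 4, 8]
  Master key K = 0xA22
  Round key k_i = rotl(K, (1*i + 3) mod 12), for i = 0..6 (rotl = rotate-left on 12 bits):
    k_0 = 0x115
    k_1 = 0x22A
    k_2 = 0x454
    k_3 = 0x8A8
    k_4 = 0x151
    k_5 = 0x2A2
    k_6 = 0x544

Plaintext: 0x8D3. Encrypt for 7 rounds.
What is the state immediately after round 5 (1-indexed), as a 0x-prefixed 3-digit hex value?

0x9C9

s_0 = plaintext = 0x8D3
s_1 = Round(s_0, k_0) = 0x591
s_2 = Round(s_1, k_1) = 0x19E
s_3 = Round(s_2, k_2) = 0x608
s_4 = Round(s_3, k_3) = 0x63F
s_5 = Round(s_4, k_4) = 0x9C9
s_6 = Round(s_5, k_5) = 0x615
s_7 = Round(s_6, k_6) = 0xFB5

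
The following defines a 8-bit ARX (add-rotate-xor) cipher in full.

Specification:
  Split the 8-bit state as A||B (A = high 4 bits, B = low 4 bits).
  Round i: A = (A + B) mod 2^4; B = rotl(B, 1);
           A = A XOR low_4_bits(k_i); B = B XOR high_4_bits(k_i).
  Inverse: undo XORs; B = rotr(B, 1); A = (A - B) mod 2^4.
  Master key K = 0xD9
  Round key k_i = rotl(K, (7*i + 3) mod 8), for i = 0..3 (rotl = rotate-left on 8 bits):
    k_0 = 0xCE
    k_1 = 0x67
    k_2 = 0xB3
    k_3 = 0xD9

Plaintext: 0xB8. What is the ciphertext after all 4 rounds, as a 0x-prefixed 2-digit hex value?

s_0 = plaintext = 0xB8
s_1 = Round(s_0, k_0) = 0xDD
s_2 = Round(s_1, k_1) = 0xDD
s_3 = Round(s_2, k_2) = 0x90
s_4 = Round(s_3, k_3) = 0x0D

0x0D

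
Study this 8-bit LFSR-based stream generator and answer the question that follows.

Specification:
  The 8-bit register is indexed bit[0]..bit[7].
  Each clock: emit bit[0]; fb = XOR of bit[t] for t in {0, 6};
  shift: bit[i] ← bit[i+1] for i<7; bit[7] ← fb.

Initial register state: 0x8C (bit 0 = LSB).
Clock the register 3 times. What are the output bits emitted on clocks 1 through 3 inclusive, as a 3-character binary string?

reg_0 = 0x8C
clock 1: out=0, reg = 0x46
clock 2: out=0, reg = 0xA3
clock 3: out=1, reg = 0xD1

001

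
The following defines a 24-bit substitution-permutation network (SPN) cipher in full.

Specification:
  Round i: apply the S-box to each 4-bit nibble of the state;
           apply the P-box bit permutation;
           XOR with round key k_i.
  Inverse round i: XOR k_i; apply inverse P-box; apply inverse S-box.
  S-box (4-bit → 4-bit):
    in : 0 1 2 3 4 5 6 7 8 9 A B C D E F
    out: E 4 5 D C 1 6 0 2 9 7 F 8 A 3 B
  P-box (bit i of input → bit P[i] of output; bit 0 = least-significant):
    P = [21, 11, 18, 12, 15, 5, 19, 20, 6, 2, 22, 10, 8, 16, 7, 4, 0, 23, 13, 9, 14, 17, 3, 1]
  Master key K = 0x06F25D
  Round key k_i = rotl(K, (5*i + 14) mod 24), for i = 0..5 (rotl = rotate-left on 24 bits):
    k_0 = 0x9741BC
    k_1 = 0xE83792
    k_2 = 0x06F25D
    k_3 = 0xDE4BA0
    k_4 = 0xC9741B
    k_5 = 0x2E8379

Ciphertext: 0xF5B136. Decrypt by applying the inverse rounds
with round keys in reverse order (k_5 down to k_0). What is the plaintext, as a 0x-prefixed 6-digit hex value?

s_0 = ciphertext = 0xF5B136
s_1 = InvRound(s_0, k_5) = 0x0B8A4C
s_2 = InvRound(s_1, k_4) = 0xFBCB5D
s_3 = InvRound(s_2, k_3) = 0x150EE2
s_4 = InvRound(s_3, k_2) = 0xB20DFD
s_5 = InvRound(s_4, k_1) = 0x037A0D
s_6 = InvRound(s_5, k_0) = 0x7B37D0

0x7B37D0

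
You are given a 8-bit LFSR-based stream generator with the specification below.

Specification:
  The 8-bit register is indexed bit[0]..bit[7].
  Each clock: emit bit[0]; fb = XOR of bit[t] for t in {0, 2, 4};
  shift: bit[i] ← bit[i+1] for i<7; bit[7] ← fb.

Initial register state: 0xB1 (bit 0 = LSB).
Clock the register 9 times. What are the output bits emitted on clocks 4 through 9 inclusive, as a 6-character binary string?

reg_0 = 0xB1
clock 1: out=1, reg = 0x58
clock 2: out=0, reg = 0xAC
clock 3: out=0, reg = 0xD6
clock 4: out=0, reg = 0x6B
clock 5: out=1, reg = 0xB5
clock 6: out=1, reg = 0xDA
clock 7: out=0, reg = 0xED
clock 8: out=1, reg = 0x76
clock 9: out=0, reg = 0x3B

011010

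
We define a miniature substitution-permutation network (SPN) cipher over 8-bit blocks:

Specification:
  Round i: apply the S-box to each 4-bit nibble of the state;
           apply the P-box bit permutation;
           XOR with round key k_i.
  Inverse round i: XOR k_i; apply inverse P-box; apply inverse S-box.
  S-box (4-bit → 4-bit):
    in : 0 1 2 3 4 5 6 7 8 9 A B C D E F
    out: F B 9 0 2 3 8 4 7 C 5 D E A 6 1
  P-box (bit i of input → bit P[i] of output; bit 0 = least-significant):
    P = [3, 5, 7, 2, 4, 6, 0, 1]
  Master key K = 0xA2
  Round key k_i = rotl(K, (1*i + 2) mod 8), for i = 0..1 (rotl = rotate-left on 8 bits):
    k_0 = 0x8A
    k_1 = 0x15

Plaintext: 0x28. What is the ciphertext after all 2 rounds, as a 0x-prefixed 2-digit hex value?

0xB9

s_0 = plaintext = 0x28
s_1 = Round(s_0, k_0) = 0x30
s_2 = Round(s_1, k_1) = 0xB9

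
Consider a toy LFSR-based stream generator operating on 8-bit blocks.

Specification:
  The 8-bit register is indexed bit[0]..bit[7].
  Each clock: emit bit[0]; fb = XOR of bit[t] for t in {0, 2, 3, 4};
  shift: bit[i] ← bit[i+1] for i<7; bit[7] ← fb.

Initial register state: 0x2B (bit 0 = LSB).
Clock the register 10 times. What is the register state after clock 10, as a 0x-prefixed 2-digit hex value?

0xC1

reg_0 = 0x2B
clock 1: out=1, reg = 0x15
clock 2: out=1, reg = 0x8A
clock 3: out=0, reg = 0xC5
clock 4: out=1, reg = 0x62
clock 5: out=0, reg = 0x31
clock 6: out=1, reg = 0x18
clock 7: out=0, reg = 0x0C
clock 8: out=0, reg = 0x06
clock 9: out=0, reg = 0x83
clock 10: out=1, reg = 0xC1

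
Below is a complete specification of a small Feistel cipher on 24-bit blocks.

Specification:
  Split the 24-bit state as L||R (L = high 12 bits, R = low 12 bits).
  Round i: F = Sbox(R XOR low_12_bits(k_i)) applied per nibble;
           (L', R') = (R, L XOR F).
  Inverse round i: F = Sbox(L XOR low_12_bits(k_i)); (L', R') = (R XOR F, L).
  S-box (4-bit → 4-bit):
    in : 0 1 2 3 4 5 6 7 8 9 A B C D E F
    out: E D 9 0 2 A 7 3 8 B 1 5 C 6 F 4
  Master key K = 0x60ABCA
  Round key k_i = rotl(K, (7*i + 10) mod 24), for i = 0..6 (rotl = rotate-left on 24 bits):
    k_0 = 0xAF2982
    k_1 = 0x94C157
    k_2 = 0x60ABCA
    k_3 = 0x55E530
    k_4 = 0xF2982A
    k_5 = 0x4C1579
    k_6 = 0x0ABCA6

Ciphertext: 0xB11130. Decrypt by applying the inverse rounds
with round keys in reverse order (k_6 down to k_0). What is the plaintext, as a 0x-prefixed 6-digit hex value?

0xACF903

s_0 = ciphertext = 0xB11130
s_1 = InvRound(s_0, k_6) = 0x263B11
s_2 = InvRound(s_1, k_5) = 0x8C0263
s_3 = InvRound(s_2, k_4) = 0xC928C0
s_4 = InvRound(s_3, k_3) = 0x3D9C92
s_5 = InvRound(s_4, k_2) = 0x4423D9
s_6 = InvRound(s_5, k_1) = 0x903442
s_7 = InvRound(s_6, k_0) = 0xACF903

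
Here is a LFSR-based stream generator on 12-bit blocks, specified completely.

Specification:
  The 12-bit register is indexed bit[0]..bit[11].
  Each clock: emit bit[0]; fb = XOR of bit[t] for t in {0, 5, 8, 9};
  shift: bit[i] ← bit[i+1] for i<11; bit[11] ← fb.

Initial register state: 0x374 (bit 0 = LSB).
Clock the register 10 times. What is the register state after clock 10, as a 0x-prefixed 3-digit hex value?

reg_0 = 0x374
clock 1: out=0, reg = 0x9BA
clock 2: out=0, reg = 0x4DD
clock 3: out=1, reg = 0xA6E
clock 4: out=0, reg = 0x537
clock 5: out=1, reg = 0xA9B
clock 6: out=1, reg = 0x54D
clock 7: out=1, reg = 0x2A6
clock 8: out=0, reg = 0x153
clock 9: out=1, reg = 0x0A9
clock 10: out=1, reg = 0x054

0x054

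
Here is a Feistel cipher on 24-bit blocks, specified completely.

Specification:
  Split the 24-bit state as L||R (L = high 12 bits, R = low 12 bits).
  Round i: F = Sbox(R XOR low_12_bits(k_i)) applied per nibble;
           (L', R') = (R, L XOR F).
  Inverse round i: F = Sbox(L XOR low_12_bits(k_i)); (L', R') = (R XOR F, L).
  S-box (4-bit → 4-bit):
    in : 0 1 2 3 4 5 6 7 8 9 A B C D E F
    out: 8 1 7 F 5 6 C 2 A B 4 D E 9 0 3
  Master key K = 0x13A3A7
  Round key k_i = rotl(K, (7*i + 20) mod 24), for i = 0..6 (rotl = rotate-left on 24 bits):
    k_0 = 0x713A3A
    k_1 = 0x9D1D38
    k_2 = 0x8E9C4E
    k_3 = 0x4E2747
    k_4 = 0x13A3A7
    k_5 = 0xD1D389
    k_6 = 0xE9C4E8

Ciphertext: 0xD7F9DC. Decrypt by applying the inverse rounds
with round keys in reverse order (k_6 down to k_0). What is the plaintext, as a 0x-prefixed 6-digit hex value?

0x6D9748

s_0 = ciphertext = 0xD7F9DC
s_1 = InvRound(s_0, k_6) = 0x26ED7F
s_2 = InvRound(s_1, k_5) = 0xC7D26E
s_3 = InvRound(s_2, k_4) = 0x1FAC7D
s_4 = InvRound(s_3, k_3) = 0x0A41FA
s_5 = InvRound(s_4, k_2) = 0xFFE0A4
s_6 = InvRound(s_5, k_1) = 0x748FFE
s_7 = InvRound(s_6, k_0) = 0x6D9748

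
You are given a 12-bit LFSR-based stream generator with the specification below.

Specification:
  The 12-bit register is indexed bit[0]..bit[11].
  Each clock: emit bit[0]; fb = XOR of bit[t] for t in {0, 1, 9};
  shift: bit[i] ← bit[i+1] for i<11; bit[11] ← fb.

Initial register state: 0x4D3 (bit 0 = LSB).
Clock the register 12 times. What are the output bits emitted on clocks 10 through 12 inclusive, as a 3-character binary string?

010

reg_0 = 0x4D3
clock 1: out=1, reg = 0x269
clock 2: out=1, reg = 0x134
clock 3: out=0, reg = 0x09A
clock 4: out=0, reg = 0x84D
clock 5: out=1, reg = 0xC26
clock 6: out=0, reg = 0xE13
clock 7: out=1, reg = 0xF09
clock 8: out=1, reg = 0x784
clock 9: out=0, reg = 0xBC2
clock 10: out=0, reg = 0x5E1
clock 11: out=1, reg = 0xAF0
clock 12: out=0, reg = 0xD78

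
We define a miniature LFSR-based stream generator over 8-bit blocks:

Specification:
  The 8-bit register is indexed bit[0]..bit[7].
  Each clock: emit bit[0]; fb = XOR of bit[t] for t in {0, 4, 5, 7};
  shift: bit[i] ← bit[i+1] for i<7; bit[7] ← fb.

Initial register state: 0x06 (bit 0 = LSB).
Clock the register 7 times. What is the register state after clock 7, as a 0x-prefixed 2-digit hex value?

reg_0 = 0x06
clock 1: out=0, reg = 0x03
clock 2: out=1, reg = 0x81
clock 3: out=1, reg = 0x40
clock 4: out=0, reg = 0x20
clock 5: out=0, reg = 0x90
clock 6: out=0, reg = 0x48
clock 7: out=0, reg = 0x24

0x24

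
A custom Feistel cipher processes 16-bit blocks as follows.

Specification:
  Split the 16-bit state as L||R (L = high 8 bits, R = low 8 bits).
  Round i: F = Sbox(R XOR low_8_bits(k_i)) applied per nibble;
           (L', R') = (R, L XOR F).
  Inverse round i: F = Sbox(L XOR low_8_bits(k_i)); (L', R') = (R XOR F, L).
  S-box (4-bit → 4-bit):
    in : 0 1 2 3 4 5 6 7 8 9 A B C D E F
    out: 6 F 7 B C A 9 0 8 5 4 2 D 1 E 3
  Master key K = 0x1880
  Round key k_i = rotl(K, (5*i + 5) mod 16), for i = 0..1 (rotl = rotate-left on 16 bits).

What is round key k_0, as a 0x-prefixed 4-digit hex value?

0x1003

K = 0x1880
k_0 = rotl(K, (5*0+5) mod 16) = rotl(K, 5) = 0x1003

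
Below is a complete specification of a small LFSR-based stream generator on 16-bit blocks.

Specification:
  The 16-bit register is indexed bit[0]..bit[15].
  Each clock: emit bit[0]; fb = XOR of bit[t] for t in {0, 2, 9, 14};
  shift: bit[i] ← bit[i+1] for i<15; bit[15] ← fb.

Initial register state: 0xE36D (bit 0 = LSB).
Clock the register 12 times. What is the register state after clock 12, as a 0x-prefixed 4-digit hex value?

0xF94E

reg_0 = 0xE36D
clock 1: out=1, reg = 0x71B6
clock 2: out=0, reg = 0x38DB
clock 3: out=1, reg = 0x9C6D
clock 4: out=1, reg = 0x4E36
clock 5: out=0, reg = 0xA71B
clock 6: out=1, reg = 0x538D
clock 7: out=1, reg = 0x29C6
clock 8: out=0, reg = 0x94E3
clock 9: out=1, reg = 0xCA71
clock 10: out=1, reg = 0xE538
clock 11: out=0, reg = 0xF29C
clock 12: out=0, reg = 0xF94E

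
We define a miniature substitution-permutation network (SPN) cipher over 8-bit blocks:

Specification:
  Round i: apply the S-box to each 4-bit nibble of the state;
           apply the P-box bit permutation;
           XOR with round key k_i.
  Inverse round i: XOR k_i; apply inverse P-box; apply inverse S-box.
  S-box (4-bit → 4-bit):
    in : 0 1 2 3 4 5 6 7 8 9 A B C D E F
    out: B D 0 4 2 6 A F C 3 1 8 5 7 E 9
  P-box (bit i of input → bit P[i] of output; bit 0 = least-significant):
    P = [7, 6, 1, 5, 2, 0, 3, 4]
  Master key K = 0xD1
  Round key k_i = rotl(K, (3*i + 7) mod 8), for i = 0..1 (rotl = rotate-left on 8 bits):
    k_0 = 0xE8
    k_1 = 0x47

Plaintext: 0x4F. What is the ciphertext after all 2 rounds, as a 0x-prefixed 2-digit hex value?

0x86

s_0 = plaintext = 0x4F
s_1 = Round(s_0, k_0) = 0x49
s_2 = Round(s_1, k_1) = 0x86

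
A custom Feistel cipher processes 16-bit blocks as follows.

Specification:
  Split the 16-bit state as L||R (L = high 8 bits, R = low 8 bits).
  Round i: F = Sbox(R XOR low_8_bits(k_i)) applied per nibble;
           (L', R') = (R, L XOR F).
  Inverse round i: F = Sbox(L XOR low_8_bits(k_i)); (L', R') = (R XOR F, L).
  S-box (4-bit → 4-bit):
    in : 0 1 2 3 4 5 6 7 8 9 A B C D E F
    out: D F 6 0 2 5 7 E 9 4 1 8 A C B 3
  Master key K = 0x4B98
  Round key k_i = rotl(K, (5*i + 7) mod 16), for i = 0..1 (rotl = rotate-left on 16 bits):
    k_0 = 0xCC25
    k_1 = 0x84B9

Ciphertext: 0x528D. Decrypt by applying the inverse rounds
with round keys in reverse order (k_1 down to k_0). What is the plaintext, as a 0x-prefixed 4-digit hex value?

0xAF35

s_0 = ciphertext = 0x528D
s_1 = InvRound(s_0, k_1) = 0x3552
s_2 = InvRound(s_1, k_0) = 0xAF35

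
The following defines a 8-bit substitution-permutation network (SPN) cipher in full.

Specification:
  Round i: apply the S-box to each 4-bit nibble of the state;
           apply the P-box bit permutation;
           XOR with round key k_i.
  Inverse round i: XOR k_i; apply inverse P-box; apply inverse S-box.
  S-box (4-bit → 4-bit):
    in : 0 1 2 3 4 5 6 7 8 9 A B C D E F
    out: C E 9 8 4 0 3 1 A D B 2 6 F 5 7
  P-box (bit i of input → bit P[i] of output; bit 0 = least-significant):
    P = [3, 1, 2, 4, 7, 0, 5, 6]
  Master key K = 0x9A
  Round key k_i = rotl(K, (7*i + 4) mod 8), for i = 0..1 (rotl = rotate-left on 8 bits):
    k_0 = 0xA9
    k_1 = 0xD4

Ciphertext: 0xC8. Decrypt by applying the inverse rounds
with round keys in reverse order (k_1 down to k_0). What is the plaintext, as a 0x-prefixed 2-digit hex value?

0x93

s_0 = ciphertext = 0xC8
s_1 = InvRound(s_0, k_1) = 0x59
s_2 = InvRound(s_1, k_0) = 0x93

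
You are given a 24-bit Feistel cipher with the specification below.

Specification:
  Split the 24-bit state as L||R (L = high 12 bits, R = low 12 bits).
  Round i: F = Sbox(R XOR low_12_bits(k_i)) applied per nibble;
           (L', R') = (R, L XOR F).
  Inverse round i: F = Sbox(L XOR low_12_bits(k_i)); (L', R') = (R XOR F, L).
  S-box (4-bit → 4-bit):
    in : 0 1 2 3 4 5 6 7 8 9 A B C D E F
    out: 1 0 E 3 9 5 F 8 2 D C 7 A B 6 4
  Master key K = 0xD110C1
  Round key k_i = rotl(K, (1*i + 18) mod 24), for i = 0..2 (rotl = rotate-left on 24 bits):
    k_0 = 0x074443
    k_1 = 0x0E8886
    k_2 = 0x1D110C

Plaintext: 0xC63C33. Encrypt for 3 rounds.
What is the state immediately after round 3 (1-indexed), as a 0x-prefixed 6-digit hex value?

s_0 = plaintext = 0xC63C33
s_1 = Round(s_0, k_0) = 0xC33EE2
s_2 = Round(s_1, k_1) = 0xEE23CA
s_3 = Round(s_2, k_2) = 0x3CA04D

0x3CA04D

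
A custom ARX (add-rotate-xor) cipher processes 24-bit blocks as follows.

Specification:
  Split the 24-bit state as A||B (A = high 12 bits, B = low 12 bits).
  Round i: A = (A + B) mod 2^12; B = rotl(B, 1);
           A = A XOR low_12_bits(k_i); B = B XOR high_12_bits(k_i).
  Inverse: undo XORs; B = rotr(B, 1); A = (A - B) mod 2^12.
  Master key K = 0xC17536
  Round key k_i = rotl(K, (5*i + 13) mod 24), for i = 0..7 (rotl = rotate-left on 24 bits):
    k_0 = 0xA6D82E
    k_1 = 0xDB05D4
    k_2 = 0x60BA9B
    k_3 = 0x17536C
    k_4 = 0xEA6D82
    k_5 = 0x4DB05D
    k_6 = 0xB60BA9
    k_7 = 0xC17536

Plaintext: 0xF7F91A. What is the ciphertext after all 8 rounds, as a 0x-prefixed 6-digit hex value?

0xBDBAC5

s_0 = plaintext = 0xF7F91A
s_1 = Round(s_0, k_0) = 0x0B7858
s_2 = Round(s_1, k_1) = 0xCDBD01
s_3 = Round(s_2, k_2) = 0x347C08
s_4 = Round(s_3, k_3) = 0xC23964
s_5 = Round(s_4, k_4) = 0x805C6F
s_6 = Round(s_5, k_5) = 0x429C04
s_7 = Round(s_6, k_6) = 0xB84369
s_8 = Round(s_7, k_7) = 0xBDBAC5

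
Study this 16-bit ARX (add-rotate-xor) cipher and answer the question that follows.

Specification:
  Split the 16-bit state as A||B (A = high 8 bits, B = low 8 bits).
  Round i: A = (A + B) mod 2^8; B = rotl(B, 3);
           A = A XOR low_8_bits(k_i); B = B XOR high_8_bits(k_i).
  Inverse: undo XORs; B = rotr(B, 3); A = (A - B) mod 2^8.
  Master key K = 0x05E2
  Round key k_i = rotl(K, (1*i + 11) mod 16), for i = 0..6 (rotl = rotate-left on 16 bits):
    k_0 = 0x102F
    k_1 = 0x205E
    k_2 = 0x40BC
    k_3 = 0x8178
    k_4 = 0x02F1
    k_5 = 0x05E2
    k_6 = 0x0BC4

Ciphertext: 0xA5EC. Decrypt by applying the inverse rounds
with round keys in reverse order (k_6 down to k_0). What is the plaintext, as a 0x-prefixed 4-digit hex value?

s_0 = ciphertext = 0xA5EC
s_1 = InvRound(s_0, k_6) = 0x65FC
s_2 = InvRound(s_1, k_5) = 0x483F
s_3 = InvRound(s_2, k_4) = 0x12A7
s_4 = InvRound(s_3, k_3) = 0xA6C4
s_5 = InvRound(s_4, k_2) = 0x8A90
s_6 = InvRound(s_5, k_1) = 0xBE16
s_7 = InvRound(s_6, k_0) = 0xD1C0

0xD1C0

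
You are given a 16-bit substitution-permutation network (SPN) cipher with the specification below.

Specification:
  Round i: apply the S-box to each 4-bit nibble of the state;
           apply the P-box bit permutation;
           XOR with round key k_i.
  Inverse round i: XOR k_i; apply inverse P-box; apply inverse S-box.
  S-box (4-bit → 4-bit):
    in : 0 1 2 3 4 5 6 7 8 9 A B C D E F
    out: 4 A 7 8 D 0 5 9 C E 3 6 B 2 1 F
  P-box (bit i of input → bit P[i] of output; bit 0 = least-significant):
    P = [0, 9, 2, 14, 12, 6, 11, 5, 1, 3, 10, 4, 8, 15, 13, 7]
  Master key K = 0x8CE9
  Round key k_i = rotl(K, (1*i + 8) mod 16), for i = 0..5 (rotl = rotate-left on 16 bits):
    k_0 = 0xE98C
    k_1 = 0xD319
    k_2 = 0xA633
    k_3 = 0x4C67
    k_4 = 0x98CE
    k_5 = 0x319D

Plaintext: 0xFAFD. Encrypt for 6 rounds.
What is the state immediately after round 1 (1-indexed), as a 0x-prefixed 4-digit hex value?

0x5266

s_0 = plaintext = 0xFAFD
s_1 = Round(s_0, k_0) = 0x5266
s_2 = Round(s_1, k_1) = 0xCF16
s_3 = Round(s_2, k_2) = 0x23CC
s_4 = Round(s_3, k_3) = 0xBF16
s_5 = Round(s_4, k_4) = 0x3CB1
s_6 = Round(s_5, k_5) = 0x7B47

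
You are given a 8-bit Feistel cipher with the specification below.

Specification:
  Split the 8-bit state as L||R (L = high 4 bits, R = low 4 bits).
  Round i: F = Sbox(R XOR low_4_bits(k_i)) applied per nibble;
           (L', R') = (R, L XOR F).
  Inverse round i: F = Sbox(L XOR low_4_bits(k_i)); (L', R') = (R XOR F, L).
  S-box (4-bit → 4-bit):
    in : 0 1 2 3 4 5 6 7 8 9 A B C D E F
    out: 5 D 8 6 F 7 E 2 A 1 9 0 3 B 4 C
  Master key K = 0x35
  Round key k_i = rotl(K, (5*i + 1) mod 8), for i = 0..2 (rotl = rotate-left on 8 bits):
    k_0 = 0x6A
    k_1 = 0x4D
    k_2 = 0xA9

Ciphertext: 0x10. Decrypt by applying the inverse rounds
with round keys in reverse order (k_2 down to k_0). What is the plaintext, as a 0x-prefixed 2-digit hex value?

0xB3

s_0 = ciphertext = 0x10
s_1 = InvRound(s_0, k_2) = 0xA1
s_2 = InvRound(s_1, k_1) = 0x3A
s_3 = InvRound(s_2, k_0) = 0xB3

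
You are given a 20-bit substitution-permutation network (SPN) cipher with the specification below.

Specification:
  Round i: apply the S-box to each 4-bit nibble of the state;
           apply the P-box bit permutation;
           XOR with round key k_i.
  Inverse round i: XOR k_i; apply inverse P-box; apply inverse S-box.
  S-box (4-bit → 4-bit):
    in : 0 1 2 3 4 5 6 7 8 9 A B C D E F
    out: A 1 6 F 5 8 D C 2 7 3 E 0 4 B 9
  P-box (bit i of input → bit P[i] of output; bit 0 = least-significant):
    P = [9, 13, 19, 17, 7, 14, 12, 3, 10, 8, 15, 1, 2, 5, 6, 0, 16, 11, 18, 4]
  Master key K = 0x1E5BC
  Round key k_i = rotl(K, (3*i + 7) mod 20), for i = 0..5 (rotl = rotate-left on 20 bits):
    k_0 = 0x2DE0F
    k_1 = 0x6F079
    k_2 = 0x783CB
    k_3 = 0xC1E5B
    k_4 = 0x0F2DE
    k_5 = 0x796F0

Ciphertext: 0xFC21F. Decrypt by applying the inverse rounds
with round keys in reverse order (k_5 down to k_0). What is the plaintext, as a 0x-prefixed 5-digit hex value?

s_0 = ciphertext = 0xFC21F
s_1 = InvRound(s_0, k_5) = 0xC3F3D
s_2 = InvRound(s_1, k_4) = 0x2B3AD
s_3 = InvRound(s_2, k_3) = 0xB931B
s_4 = InvRound(s_3, k_2) = 0x7DC4D
s_5 = InvRound(s_4, k_1) = 0xEA1C8
s_6 = InvRound(s_5, k_0) = 0x26E99

0x26E99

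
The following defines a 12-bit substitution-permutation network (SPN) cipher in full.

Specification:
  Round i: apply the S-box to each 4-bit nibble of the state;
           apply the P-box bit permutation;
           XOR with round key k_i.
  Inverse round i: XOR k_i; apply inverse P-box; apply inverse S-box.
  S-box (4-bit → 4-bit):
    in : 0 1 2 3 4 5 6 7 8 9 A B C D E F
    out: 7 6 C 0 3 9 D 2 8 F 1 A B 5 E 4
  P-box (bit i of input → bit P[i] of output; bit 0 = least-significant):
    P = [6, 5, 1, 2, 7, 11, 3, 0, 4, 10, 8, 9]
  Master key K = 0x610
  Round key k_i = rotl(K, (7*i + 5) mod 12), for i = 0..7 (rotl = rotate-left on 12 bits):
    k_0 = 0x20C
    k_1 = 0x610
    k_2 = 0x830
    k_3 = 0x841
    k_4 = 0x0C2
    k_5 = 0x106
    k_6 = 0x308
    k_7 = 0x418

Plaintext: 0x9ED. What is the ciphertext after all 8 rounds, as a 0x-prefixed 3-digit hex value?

s_0 = plaintext = 0x9ED
s_1 = Round(s_0, k_0) = 0xD57
s_2 = Round(s_1, k_1) = 0x7A1
s_3 = Round(s_2, k_2) = 0xC92
s_4 = Round(s_3, k_3) = 0x6DE
s_5 = Round(s_4, k_4) = 0x37C
s_6 = Round(s_5, k_5) = 0x962
s_7 = Round(s_6, k_6) = 0x497
s_8 = Round(s_7, k_7) = 0x8A1

0x8A1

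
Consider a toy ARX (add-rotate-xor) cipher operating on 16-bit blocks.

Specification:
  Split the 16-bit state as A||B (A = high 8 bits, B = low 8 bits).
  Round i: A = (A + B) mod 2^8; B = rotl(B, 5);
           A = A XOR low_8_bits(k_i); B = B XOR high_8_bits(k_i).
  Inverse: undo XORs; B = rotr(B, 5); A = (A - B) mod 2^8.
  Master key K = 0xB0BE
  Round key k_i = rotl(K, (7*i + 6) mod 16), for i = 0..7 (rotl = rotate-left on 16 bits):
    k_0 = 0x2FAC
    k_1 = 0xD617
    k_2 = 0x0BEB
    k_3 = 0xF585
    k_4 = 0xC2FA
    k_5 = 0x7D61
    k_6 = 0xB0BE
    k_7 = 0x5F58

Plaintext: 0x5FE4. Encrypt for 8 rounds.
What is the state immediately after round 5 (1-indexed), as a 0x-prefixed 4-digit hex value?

0x9400

s_0 = plaintext = 0x5FE4
s_1 = Round(s_0, k_0) = 0xEFB3
s_2 = Round(s_1, k_1) = 0xB5A0
s_3 = Round(s_2, k_2) = 0xBE1F
s_4 = Round(s_3, k_3) = 0x5816
s_5 = Round(s_4, k_4) = 0x9400
s_6 = Round(s_5, k_5) = 0xF57D
s_7 = Round(s_6, k_6) = 0xCC1F
s_8 = Round(s_7, k_7) = 0xB3BC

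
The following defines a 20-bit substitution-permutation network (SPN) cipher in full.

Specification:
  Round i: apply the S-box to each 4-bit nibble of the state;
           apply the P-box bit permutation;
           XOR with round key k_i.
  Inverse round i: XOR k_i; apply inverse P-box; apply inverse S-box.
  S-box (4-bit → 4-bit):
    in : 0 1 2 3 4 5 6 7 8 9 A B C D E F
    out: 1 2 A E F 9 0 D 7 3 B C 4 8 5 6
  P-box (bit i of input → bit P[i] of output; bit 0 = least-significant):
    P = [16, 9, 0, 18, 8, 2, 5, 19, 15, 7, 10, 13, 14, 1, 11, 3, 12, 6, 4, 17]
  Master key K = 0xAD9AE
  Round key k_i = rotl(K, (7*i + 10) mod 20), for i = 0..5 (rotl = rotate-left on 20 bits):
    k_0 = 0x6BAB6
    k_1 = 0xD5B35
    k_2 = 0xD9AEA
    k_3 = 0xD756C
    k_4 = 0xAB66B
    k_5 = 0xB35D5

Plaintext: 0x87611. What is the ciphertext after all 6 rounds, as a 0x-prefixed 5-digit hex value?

0x93954

s_0 = plaintext = 0x87611
s_1 = Round(s_0, k_0) = 0x6E0EA
s_2 = Round(s_1, k_1) = 0x89015
s_3 = Round(s_2, k_2) = 0x84ABC
s_4 = Round(s_3, k_3) = 0x58D97
s_5 = Round(s_4, k_4) = 0xDCF6C
s_6 = Round(s_5, k_5) = 0x93954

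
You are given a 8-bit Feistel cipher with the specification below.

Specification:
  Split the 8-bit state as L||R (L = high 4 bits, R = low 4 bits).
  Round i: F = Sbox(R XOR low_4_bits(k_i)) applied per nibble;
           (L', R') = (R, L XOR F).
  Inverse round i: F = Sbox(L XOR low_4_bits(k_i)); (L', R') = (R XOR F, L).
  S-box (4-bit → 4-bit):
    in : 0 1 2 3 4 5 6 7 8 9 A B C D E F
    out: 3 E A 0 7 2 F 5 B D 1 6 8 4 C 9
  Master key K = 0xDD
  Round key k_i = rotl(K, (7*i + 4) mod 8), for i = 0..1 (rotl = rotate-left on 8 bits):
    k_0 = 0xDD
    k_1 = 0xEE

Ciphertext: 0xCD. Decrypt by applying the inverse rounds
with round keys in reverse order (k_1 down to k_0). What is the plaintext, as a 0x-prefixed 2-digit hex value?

s_0 = ciphertext = 0xCD
s_1 = InvRound(s_0, k_1) = 0x7C
s_2 = InvRound(s_1, k_0) = 0xD7

0xD7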